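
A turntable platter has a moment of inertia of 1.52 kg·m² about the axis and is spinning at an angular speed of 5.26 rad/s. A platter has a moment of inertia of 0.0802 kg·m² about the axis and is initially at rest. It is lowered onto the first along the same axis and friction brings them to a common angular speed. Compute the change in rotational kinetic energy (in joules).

ΔKE ≈ -1.05 J

The coupling torques are internal; angular momentum about the shared axis is conserved.
Taking A's sense as positive: L = (1.520)(5.26) = 7.995 kg·m²·rad/s.
Combined I = 1.520 + 0.08020 = 1.600 kg·m².
ω_f = L / I = 7.995 / 1.600 = 4.996 rad/s.
KE_i = ½ΣIω² = 21.03 J; KE_f = ½(1.600)(4.996)² = 19.97 J.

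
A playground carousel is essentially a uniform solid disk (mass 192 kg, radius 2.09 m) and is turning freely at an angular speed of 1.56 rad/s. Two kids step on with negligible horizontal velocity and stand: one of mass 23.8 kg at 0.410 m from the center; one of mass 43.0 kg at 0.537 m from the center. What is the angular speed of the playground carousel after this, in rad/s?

ω_f ≈ 1.50 rad/s

The added mass arrives with no angular momentum about the center, and any external torque about the center is negligible, so the system's angular momentum is conserved.
I_p = ½(192)(2.09)² = 419.3 kg·m².
Added inertia Σmr² = (23.8)(0.410)² + (43.0)(0.537)² = 16.40 kg·m²; I_f = 419.3 + 16.40 = 435.7 kg·m².
ω_f = I_p ω_i / I_f = (419.3)(1.56) / 435.7 = 1.501 rad/s.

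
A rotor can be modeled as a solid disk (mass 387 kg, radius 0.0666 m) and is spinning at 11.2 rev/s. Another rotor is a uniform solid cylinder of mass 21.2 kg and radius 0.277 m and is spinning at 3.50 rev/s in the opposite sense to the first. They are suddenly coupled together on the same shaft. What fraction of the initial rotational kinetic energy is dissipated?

No external torque acts about the common axis, so total angular momentum is conserved.
Moments of inertia: I_A = ½(387)(0.0666)² = 0.8583 kg·m²; I_B = ½(21.2)(0.277)² = 0.8133 kg·m².
Taking A's sense as positive: L = (0.8583)(11.2) − (0.8133)(3.50) = 6.766 kg·m²·rev/s.
Combined I = 0.8583 + 0.8133 = 1.672 kg·m².
ω_f = L / I = 6.766 / 1.672 = 4.048 rev/s.
KE_i = ½ΣIω² = 2322 J; KE_f = ½(1.672)(25.43)² = 540.6 J.
Fraction dissipated = (KE_i − KE_f)/KE_i = 0.7672.

fraction ≈ 0.767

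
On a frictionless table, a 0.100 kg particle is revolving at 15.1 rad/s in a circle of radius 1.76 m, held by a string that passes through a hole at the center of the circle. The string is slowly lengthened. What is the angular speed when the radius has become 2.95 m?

ω₂ ≈ 5.37 rad/s

No torque about the axis ⇒ m r₁² ω₁ = m r₂² ω₂.
ω₂ = ω₁ (r₁/r₂)² = (15.1)(1.76/2.95)² = 5.375 rad/s.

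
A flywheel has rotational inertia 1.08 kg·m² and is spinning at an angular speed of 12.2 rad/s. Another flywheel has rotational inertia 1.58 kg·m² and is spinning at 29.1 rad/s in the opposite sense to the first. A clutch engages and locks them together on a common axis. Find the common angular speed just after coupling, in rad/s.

|ω_f| ≈ 12.3 rad/s

The coupling torques are internal; angular momentum about the shared axis is conserved.
Taking A's sense as positive: L = (1.080)(12.2) − (1.580)(29.1) = -32.80 kg·m²·rad/s.
Combined I = 1.080 + 1.580 = 2.660 kg·m².
ω_f = L / I = -32.80 / 2.660 = -12.33 rad/s.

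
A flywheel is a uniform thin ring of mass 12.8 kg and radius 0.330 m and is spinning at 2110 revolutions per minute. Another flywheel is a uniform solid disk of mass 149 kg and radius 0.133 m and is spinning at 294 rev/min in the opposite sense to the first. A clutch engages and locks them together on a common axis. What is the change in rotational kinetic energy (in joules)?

No external torque acts about the common axis, so total angular momentum is conserved.
Moments of inertia: I_A = (12.8)(0.330)² = 1.394 kg·m²; I_B = ½(149)(0.133)² = 1.318 kg·m².
Taking A's sense as positive: L = (1.394)(2110) − (1.318)(294) = 2554 kg·m²·rpm.
Combined I = 1.394 + 1.318 = 2.712 kg·m².
ω_f = L / I = 2554 / 2.712 = 941.7 rpm.
KE_i = ½ΣIω² = 34650 J; KE_f = ½(2.712)(98.62)² = 13190 J.

ΔKE ≈ -21500 J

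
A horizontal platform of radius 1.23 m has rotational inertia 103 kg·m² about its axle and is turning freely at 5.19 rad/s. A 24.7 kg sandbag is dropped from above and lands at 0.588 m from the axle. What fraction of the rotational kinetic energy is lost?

No external torque acts about the axle; L_before = L_after.
Added inertia Σmr² = (24.7)(0.588)² = 8.540 kg·m²; I_f = 103.0 + 8.540 = 111.5 kg·m².
ω_f = I_p ω_i / I_f = (103.0)(5.19) / 111.5 = 4.793 rad/s.
KE_i = ½(103.0)(5.190 rad/s)² = 1387 J; KE_f = ½(111.5)(4.793)² = 1281 J.
Fraction lost = 0.07656.

fraction ≈ 0.0766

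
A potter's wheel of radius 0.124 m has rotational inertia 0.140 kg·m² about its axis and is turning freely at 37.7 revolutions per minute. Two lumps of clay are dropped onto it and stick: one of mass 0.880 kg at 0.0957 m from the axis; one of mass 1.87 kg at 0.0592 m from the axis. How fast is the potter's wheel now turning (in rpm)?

ω_f ≈ 34.1 rpm

The added mass arrives with no angular momentum about the axis, and any external torque about the axis is negligible, so the system's angular momentum is conserved.
Added inertia Σmr² = (0.880)(0.0957)² + (1.87)(0.0592)² = 0.01461 kg·m²; I_f = 0.1400 + 0.01461 = 0.1546 kg·m².
ω_f = I_p ω_i / I_f = (0.1400)(37.7) / 0.1546 = 34.14 rpm.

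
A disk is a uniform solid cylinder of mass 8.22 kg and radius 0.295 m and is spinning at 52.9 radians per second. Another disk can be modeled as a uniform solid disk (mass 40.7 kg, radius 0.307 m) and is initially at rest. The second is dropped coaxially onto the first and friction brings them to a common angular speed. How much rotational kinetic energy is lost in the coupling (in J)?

ΔKE lost ≈ 422 J

No external torque acts about the common axis, so total angular momentum is conserved.
Moments of inertia: I_A = ½(8.22)(0.295)² = 0.3577 kg·m²; I_B = ½(40.7)(0.307)² = 1.918 kg·m².
Taking A's sense as positive: L = (0.3577)(52.9) = 18.92 kg·m²·rad/s.
Combined I = 0.3577 + 1.918 = 2.276 kg·m².
ω_f = L / I = 18.92 / 2.276 = 8.315 rad/s.
KE_i = ½ΣIω² = 500.5 J; KE_f = ½(2.276)(8.315)² = 78.66 J.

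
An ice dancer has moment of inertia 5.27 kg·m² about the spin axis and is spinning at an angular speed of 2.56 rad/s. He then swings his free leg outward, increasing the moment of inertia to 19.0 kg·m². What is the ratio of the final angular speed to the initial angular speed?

ω₂/ω₁ ≈ 0.277

No external torque acts about the spin axis, so angular momentum is conserved.
ω₂/ω₁ = I₁/I₂ = 5.270 / 19.00 = 0.2774.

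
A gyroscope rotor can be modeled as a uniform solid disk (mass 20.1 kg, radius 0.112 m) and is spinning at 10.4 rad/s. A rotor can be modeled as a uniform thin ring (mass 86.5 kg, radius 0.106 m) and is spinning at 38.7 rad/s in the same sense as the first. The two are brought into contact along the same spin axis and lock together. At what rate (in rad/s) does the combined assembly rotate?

|ω_f| ≈ 35.5 rad/s

The coupling torques are internal; angular momentum about the shared axis is conserved.
Moments of inertia: I_A = ½(20.1)(0.112)² = 0.1261 kg·m²; I_B = (86.5)(0.106)² = 0.9719 kg·m².
Taking A's sense as positive: L = (0.1261)(10.4) + (0.9719)(38.7) = 38.92 kg·m²·rad/s.
Combined I = 0.1261 + 0.9719 = 1.098 kg·m².
ω_f = L / I = 38.92 / 1.098 = 35.45 rad/s.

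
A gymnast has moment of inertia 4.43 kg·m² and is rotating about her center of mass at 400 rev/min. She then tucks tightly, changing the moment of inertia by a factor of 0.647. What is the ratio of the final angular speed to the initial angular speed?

ω₂/ω₁ ≈ 1.55

Angular momentum about the spin axis is conserved since the torque about it is zero.
I₂ = 0.647 × 4.43 = 2.866 kg·m².
ω₂/ω₁ = I₁/I₂ = 4.430 / 2.866 = 1.546.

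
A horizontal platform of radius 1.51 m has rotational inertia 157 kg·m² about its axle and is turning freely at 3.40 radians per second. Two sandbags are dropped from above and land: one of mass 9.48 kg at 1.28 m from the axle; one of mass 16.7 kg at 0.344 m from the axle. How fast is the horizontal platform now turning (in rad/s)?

The added mass arrives with no angular momentum about the axle, and any external torque about the axle is negligible, so the system's angular momentum is conserved.
Added inertia Σmr² = (9.48)(1.28)² + (16.7)(0.344)² = 17.51 kg·m²; I_f = 157.0 + 17.51 = 174.5 kg·m².
ω_f = I_p ω_i / I_f = (157.0)(3.40) / 174.5 = 3.059 rad/s.

ω_f ≈ 3.06 rad/s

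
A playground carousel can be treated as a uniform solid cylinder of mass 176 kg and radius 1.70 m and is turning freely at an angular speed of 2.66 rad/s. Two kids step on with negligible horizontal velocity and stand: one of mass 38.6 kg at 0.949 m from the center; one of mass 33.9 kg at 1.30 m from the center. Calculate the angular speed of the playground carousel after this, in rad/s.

No external torque acts about the center; L_before = L_after.
I_p = ½(176)(1.70)² = 254.3 kg·m².
Added inertia Σmr² = (38.6)(0.949)² + (33.9)(1.30)² = 92.05 kg·m²; I_f = 254.3 + 92.05 = 346.4 kg·m².
ω_f = I_p ω_i / I_f = (254.3)(2.66) / 346.4 = 1.953 rad/s.

ω_f ≈ 1.95 rad/s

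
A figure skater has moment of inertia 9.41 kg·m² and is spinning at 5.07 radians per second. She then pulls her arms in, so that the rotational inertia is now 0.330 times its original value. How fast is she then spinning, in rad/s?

With no external torque about the axis, L is conserved: I₁ω₁ = I₂ω₂.
I₂ = 0.330 × 9.41 = 3.105 kg·m².
ω₂ = I₁ω₁ / I₂ = (9.410)(5.07 rad/s) / (3.105) = 15.36 rad/s.

ω₂ ≈ 15.4 rad/s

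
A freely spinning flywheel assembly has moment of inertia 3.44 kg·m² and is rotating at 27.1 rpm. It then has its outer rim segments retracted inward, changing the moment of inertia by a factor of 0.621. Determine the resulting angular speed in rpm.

ω₂ ≈ 43.6 rpm

Angular momentum about the spin axis is conserved since the torque about it is zero.
I₂ = 0.621 × 3.44 = 2.136 kg·m².
ω₂ = I₁ω₁ / I₂ = (3.440)(27.1 rpm) / (2.136) = 43.64 rpm.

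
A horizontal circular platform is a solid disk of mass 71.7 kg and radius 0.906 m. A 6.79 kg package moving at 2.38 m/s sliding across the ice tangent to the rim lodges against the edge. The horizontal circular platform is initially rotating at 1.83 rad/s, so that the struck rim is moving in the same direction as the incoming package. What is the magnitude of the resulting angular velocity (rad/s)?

|ω_f| ≈ 1.96 rad/s

About the central axle the impulsive forces during the collision are internal, so angular momentum about that axis is conserved.
I_p = ½(71.7)(0.906)² = 29.43 kg·m². Taking the sense of the package's angular momentum as positive, L_{package} = m v R = (6.79)(2.38)(0.906) = 14.64 kg·m²/s.
L_i = +I_p ω_p + m v R = +(29.43)(1.83) + 14.64 = 68.49 kg·m²/s.
After sticking, I_f = I_p + m R² = 29.43 + (6.79)(0.906)² = 35.00 kg·m².
ω_f = L_i / I_f = 68.49 / 35.00 = 1.957 rad/s.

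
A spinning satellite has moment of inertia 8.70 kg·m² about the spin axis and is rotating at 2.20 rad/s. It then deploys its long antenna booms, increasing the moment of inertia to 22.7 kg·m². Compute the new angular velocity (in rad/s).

ω₂ ≈ 0.843 rad/s

No external torque acts about the spin axis, so angular momentum is conserved.
ω₂ = I₁ω₁ / I₂ = (8.700)(2.20 rad/s) / (22.70) = 0.8432 rad/s.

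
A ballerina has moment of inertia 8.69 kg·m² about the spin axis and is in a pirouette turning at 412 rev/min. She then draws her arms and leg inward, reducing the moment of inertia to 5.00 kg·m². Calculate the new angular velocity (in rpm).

ω₂ ≈ 716 rpm

No external torque acts about the spin axis, so angular momentum is conserved.
ω₂ = I₁ω₁ / I₂ = (8.690)(412 rpm) / (5.000) = 716.1 rpm.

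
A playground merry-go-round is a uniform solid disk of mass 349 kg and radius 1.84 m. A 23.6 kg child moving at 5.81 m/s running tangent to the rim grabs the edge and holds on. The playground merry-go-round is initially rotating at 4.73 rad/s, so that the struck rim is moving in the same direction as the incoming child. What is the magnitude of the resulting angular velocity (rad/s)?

About the axle the impulsive forces during the collision are internal, so angular momentum about that axis is conserved.
I_p = ½(349)(1.84)² = 590.8 kg·m². Taking the sense of the child's angular momentum as positive, L_{child} = m v R = (23.6)(5.81)(1.84) = 252.3 kg·m²/s.
L_i = +I_p ω_p + m v R = +(590.8)(4.73) + 252.3 = 3047 kg·m²/s.
After sticking, I_f = I_p + m R² = 590.8 + (23.6)(1.84)² = 670.7 kg·m².
ω_f = L_i / I_f = 3047 / 670.7 = 4.543 rad/s.

|ω_f| ≈ 4.54 rad/s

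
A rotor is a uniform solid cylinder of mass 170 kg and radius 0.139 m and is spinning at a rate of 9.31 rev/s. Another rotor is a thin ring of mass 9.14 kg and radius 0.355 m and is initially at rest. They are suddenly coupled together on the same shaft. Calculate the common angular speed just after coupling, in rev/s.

|ω_f| ≈ 5.47 rev/s

No external torque acts about the common axis, so total angular momentum is conserved.
Moments of inertia: I_A = ½(170)(0.139)² = 1.642 kg·m²; I_B = (9.14)(0.355)² = 1.152 kg·m².
Taking A's sense as positive: L = (1.642)(9.31) = 15.29 kg·m²·rev/s.
Combined I = 1.642 + 1.152 = 2.794 kg·m².
ω_f = L / I = 15.29 / 2.794 = 5.472 rev/s.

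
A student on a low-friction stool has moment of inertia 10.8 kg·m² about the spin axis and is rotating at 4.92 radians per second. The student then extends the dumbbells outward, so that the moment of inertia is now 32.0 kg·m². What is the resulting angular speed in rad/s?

With no external torque about the axis, L is conserved: I₁ω₁ = I₂ω₂.
ω₂ = I₁ω₁ / I₂ = (10.80)(4.92 rad/s) / (32.00) = 1.661 rad/s.

ω₂ ≈ 1.66 rad/s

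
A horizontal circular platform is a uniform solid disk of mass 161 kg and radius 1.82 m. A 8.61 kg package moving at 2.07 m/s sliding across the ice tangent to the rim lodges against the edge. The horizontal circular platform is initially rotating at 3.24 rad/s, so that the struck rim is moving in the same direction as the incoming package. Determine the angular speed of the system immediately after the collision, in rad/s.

About the central axle the impulsive forces during the collision are internal, so angular momentum about that axis is conserved.
I_p = ½(161)(1.82)² = 266.6 kg·m². Taking the sense of the package's angular momentum as positive, L_{package} = m v R = (8.61)(2.07)(1.82) = 32.44 kg·m²/s.
L_i = +I_p ω_p + m v R = +(266.6)(3.24) + 32.44 = 896.4 kg·m²/s.
After sticking, I_f = I_p + m R² = 266.6 + (8.61)(1.82)² = 295.2 kg·m².
ω_f = L_i / I_f = 896.4 / 295.2 = 3.037 rad/s.

|ω_f| ≈ 3.04 rad/s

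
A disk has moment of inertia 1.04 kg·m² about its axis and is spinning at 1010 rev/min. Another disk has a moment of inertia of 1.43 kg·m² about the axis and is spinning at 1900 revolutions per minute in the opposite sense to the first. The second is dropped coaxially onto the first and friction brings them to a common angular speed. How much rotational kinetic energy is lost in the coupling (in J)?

No external torque acts about the common axis, so total angular momentum is conserved.
Taking A's sense as positive: L = (1.040)(1010) − (1.430)(1900) = -1667 kg·m²·rpm.
Combined I = 1.040 + 1.430 = 2.470 kg·m².
ω_f = L / I = -1667 / 2.470 = -674.7 rpm.
KE_i = ½ΣIω² = 34120 J; KE_f = ½(2.470)(70.66)² = 6166 J.

ΔKE lost ≈ 28000 J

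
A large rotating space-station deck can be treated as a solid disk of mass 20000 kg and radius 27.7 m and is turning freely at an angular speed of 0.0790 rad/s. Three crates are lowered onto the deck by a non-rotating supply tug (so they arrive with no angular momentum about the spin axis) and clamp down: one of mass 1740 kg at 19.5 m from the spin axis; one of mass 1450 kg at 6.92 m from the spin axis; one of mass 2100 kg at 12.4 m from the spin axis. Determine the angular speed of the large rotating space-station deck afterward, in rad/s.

ω_f ≈ 0.0695 rad/s

The added mass arrives with no angular momentum about the spin axis, and any external torque about the spin axis is negligible, so the system's angular momentum is conserved.
I_p = ½(20000)(27.7)² = 7.673e+06 kg·m².
Added inertia Σmr² = (1740)(19.5)² + (1450)(6.92)² + (2100)(12.4)² = 1.054e+06 kg·m²; I_f = 7.673e+06 + 1.054e+06 = 8.727e+06 kg·m².
ω_f = I_p ω_i / I_f = (7.673e+06)(0.0790) / 8.727e+06 = 0.06946 rad/s.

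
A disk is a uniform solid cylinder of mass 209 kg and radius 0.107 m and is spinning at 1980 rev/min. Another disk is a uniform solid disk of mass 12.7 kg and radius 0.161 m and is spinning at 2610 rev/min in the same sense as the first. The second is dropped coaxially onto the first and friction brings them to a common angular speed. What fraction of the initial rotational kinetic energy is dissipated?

The coupling torques are internal; angular momentum about the shared axis is conserved.
Moments of inertia: I_A = ½(209)(0.107)² = 1.196 kg·m²; I_B = ½(12.7)(0.161)² = 0.1646 kg·m².
Taking A's sense as positive: L = (1.196)(1980) + (0.1646)(2610) = 2799 kg·m²·rpm.
Combined I = 1.196 + 0.1646 = 1.361 kg·m².
ω_f = L / I = 2799 / 1.361 = 2056 rpm.
KE_i = ½ΣIω² = 31870 J; KE_f = ½(1.361)(215.3)² = 31550 J.
Fraction dissipated = (KE_i − KE_f)/KE_i = 0.009881.

fraction ≈ 0.00988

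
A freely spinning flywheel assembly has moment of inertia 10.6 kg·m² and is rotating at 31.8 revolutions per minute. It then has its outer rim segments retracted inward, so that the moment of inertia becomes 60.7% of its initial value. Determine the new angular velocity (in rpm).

With no external torque about the axis, L is conserved: I₁ω₁ = I₂ω₂.
I₂ = 0.607 × 10.6 = 6.434 kg·m².
ω₂ = I₁ω₁ / I₂ = (10.60)(31.8 rpm) / (6.434) = 52.39 rpm.

ω₂ ≈ 52.4 rpm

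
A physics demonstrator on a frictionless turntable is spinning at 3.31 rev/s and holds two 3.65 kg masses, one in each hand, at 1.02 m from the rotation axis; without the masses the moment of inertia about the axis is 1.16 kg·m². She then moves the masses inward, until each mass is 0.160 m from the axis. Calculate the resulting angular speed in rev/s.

ω₂ ≈ 21.5 rev/s

With no external torque about the axis, L is conserved: I₁ω₁ = I₂ω₂.
I₁ = 1.16 + 2(3.65)(1.02)² = 8.755 kg·m²; I₂ = 1.16 + 2(3.65)(0.160)² = 1.347 kg·m².
ω₂ = I₁ω₁ / I₂ = (8.755)(3.31 rev/s) / (1.347) = 21.52 rev/s.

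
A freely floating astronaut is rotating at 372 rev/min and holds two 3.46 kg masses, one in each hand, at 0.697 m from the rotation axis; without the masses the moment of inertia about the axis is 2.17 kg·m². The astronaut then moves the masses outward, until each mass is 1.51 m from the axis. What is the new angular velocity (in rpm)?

No external torque acts about the spin axis, so angular momentum is conserved.
I₁ = 2.17 + 2(3.46)(0.697)² = 5.532 kg·m²; I₂ = 2.17 + 2(3.46)(1.51)² = 17.95 kg·m².
ω₂ = I₁ω₁ / I₂ = (5.532)(372 rpm) / (17.95) = 114.7 rpm.

ω₂ ≈ 115 rpm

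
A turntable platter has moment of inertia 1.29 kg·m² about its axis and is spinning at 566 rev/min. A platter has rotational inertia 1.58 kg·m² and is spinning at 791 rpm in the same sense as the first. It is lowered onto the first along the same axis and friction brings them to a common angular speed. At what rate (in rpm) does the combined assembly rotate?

|ω_f| ≈ 690 rpm

No external torque acts about the common axis, so total angular momentum is conserved.
Taking A's sense as positive: L = (1.290)(566) + (1.580)(791) = 1980 kg·m²·rpm.
Combined I = 1.290 + 1.580 = 2.870 kg·m².
ω_f = L / I = 1980 / 2.870 = 689.9 rpm.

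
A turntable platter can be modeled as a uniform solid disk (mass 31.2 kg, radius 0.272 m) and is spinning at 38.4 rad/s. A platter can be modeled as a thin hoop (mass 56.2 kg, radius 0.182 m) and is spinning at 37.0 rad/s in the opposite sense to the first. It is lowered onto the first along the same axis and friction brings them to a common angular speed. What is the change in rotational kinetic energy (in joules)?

ΔKE ≈ -2030 J

No external torque acts about the common axis, so total angular momentum is conserved.
Moments of inertia: I_A = ½(31.2)(0.272)² = 1.154 kg·m²; I_B = (56.2)(0.182)² = 1.862 kg·m².
Taking A's sense as positive: L = (1.154)(38.4) − (1.862)(37.0) = -24.56 kg·m²·rad/s.
Combined I = 1.154 + 1.862 = 3.016 kg·m².
ω_f = L / I = -24.56 / 3.016 = -8.144 rad/s.
KE_i = ½ΣIω² = 2125 J; KE_f = ½(3.016)(8.144)² = 100.0 J.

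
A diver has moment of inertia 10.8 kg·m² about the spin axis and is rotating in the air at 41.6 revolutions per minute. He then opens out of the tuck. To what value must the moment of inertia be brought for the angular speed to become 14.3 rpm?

I₂ ≈ 31.4 kg·m²

With no external torque about the axis, L is conserved: I₁ω₁ = I₂ω₂.
I₂ = I₁ω₁ / ω₂ = (10.8)(41.6) / (14.3) = 31.42 kg·m².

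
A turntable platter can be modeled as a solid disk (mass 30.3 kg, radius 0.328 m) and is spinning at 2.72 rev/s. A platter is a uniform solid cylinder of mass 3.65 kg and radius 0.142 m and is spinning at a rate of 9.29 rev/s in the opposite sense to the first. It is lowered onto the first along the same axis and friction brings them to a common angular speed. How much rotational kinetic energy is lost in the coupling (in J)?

ΔKE lost ≈ 102 J

The coupling torques are internal; angular momentum about the shared axis is conserved.
Moments of inertia: I_A = ½(30.3)(0.328)² = 1.630 kg·m²; I_B = ½(3.65)(0.142)² = 0.03680 kg·m².
Taking A's sense as positive: L = (1.630)(2.72) − (0.03680)(9.29) = 4.091 kg·m²·rev/s.
Combined I = 1.630 + 0.03680 = 1.667 kg·m².
ω_f = L / I = 4.091 / 1.667 = 2.455 rev/s.
KE_i = ½ΣIω² = 300.7 J; KE_f = ½(1.667)(15.42)² = 198.3 J.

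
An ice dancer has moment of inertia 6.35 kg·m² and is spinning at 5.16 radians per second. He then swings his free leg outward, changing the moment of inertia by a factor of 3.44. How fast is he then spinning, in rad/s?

ω₂ ≈ 1.50 rad/s

Angular momentum about the spin axis is conserved since the torque about it is zero.
I₂ = 3.44 × 6.35 = 21.84 kg·m².
ω₂ = I₁ω₁ / I₂ = (6.350)(5.16 rad/s) / (21.84) = 1.500 rad/s.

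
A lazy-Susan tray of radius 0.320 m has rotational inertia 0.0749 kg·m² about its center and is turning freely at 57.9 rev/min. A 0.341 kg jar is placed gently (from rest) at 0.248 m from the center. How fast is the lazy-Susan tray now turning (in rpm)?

ω_f ≈ 45.2 rpm

No external torque acts about the center; L_before = L_after.
Added inertia Σmr² = (0.341)(0.248)² = 0.02097 kg·m²; I_f = 0.07490 + 0.02097 = 0.09587 kg·m².
ω_f = I_p ω_i / I_f = (0.07490)(57.9) / 0.09587 = 45.23 rpm.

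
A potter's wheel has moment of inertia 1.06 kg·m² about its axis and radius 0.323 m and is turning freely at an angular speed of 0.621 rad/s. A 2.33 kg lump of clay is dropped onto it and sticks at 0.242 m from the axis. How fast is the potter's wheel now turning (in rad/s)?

ω_f ≈ 0.550 rad/s

No external torque acts about the axis; L_before = L_after.
Added inertia Σmr² = (2.33)(0.242)² = 0.1365 kg·m²; I_f = 1.060 + 0.1365 = 1.196 kg·m².
ω_f = I_p ω_i / I_f = (1.060)(0.621) / 1.196 = 0.5502 rad/s.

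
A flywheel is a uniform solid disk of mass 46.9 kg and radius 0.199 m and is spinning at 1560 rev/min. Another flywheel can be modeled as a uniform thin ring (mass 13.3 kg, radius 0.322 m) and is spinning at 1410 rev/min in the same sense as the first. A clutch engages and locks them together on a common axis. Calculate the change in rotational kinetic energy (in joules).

The coupling torques are internal; angular momentum about the shared axis is conserved.
Moments of inertia: I_A = ½(46.9)(0.199)² = 0.9286 kg·m²; I_B = (13.3)(0.322)² = 1.379 kg·m².
Taking A's sense as positive: L = (0.9286)(1560) + (1.379)(1410) = 3393 kg·m²·rpm.
Combined I = 0.9286 + 1.379 = 2.308 kg·m².
ω_f = L / I = 3393 / 2.308 = 1470 rpm.
KE_i = ½ΣIω² = 27420 J; KE_f = ½(2.308)(154.0)² = 27360 J.

ΔKE ≈ -68.5 J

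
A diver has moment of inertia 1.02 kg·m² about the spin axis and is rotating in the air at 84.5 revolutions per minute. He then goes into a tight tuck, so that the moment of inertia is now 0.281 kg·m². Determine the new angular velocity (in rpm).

ω₂ ≈ 307 rpm

No external torque acts about the spin axis, so angular momentum is conserved.
ω₂ = I₁ω₁ / I₂ = (1.020)(84.5 rpm) / (0.2810) = 306.7 rpm.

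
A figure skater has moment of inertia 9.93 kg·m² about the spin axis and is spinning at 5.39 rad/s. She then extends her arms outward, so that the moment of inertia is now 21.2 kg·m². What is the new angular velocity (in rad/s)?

ω₂ ≈ 2.52 rad/s

Angular momentum about the spin axis is conserved since the torque about it is zero.
ω₂ = I₁ω₁ / I₂ = (9.930)(5.39 rad/s) / (21.20) = 2.525 rad/s.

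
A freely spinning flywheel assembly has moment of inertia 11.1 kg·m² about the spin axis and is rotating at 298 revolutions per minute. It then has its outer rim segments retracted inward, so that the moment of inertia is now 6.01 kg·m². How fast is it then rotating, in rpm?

ω₂ ≈ 550 rpm

With no external torque about the axis, L is conserved: I₁ω₁ = I₂ω₂.
ω₂ = I₁ω₁ / I₂ = (11.10)(298 rpm) / (6.010) = 550.4 rpm.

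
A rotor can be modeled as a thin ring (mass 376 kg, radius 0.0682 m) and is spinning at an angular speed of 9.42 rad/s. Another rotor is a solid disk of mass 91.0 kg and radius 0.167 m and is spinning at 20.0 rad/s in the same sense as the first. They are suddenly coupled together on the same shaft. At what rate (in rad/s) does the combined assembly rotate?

The coupling torques are internal; angular momentum about the shared axis is conserved.
Moments of inertia: I_A = (376)(0.0682)² = 1.749 kg·m²; I_B = ½(91.0)(0.167)² = 1.269 kg·m².
Taking A's sense as positive: L = (1.749)(9.42) + (1.269)(20.0) = 41.85 kg·m²·rad/s.
Combined I = 1.749 + 1.269 = 3.018 kg·m².
ω_f = L / I = 41.85 / 3.018 = 13.87 rad/s.

|ω_f| ≈ 13.9 rad/s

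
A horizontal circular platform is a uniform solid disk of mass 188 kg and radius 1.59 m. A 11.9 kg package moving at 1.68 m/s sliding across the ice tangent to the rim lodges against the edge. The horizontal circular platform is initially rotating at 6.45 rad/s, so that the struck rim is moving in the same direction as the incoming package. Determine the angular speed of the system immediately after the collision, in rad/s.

About the central axle the impulsive forces during the collision are internal, so angular momentum about that axis is conserved.
I_p = ½(188)(1.59)² = 237.6 kg·m². Taking the sense of the package's angular momentum as positive, L_{package} = m v R = (11.9)(1.68)(1.59) = 31.79 kg·m²/s.
L_i = +I_p ω_p + m v R = +(237.6)(6.45) + 31.79 = 1565 kg·m²/s.
After sticking, I_f = I_p + m R² = 237.6 + (11.9)(1.59)² = 267.7 kg·m².
ω_f = L_i / I_f = 1565 / 267.7 = 5.844 rad/s.

|ω_f| ≈ 5.84 rad/s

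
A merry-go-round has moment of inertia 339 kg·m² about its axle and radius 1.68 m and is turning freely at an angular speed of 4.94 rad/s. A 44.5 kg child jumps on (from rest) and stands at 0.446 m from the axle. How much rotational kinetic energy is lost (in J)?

No external torque acts about the axle; L_before = L_after.
Added inertia Σmr² = (44.5)(0.446)² = 8.852 kg·m²; I_f = 339.0 + 8.852 = 347.9 kg·m².
ω_f = I_p ω_i / I_f = (339.0)(4.94) / 347.9 = 4.814 rad/s.
KE_i = ½(339.0)(4.940 rad/s)² = 4136 J; KE_f = ½(347.9)(4.814)² = 4031 J.

energy lost ≈ 105 J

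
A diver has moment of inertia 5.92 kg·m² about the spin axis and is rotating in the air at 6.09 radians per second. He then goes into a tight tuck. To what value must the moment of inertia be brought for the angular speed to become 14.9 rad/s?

Angular momentum about the spin axis is conserved since the torque about it is zero.
I₂ = I₁ω₁ / ω₂ = (5.92)(6.09) / (14.9) = 2.420 kg·m².

I₂ ≈ 2.42 kg·m²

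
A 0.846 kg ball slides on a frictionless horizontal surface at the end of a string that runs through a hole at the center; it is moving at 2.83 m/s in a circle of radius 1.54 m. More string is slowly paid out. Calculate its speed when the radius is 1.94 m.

The only horizontal force on the mass is along the cord (radial), so it exerts no torque about the hole and angular momentum m v r is conserved.
v₂ = v₁ r₁ / r₂ = (2.83)(1.54) / (1.94) = 2.246 m/s.

v₂ ≈ 2.25 m/s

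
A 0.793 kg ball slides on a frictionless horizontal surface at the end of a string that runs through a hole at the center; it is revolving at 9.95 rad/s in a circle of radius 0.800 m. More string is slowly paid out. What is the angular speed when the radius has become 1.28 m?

ω₂ ≈ 3.89 rad/s

The constraining force is radial, so m r² ω about the center is conserved.
ω₂ = ω₁ (r₁/r₂)² = (9.95)(0.800/1.28)² = 3.887 rad/s.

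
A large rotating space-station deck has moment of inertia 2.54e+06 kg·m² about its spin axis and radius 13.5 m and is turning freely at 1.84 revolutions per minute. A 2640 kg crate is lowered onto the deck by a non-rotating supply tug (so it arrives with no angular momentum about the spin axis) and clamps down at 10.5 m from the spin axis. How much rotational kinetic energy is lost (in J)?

No external torque acts about the spin axis; L_before = L_after.
Added inertia Σmr² = (2640)(10.5)² = 2.911e+05 kg·m²; I_f = 2.540e+06 + 2.911e+05 = 2.831e+06 kg·m².
ω_f = I_p ω_i / I_f = (2.540e+06)(1.84) / 2.831e+06 = 1.651 rpm.
KE_i = ½(2.540e+06)(0.1927 rad/s)² = 47150 J; KE_f = ½(2.831e+06)(0.1729)² = 42300 J.

energy lost ≈ 4850 J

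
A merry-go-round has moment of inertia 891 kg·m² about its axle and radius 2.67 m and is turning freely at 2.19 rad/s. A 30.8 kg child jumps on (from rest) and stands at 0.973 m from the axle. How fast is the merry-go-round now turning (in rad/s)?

ω_f ≈ 2.12 rad/s

No external torque acts about the axle; L_before = L_after.
Added inertia Σmr² = (30.8)(0.973)² = 29.16 kg·m²; I_f = 891.0 + 29.16 = 920.2 kg·m².
ω_f = I_p ω_i / I_f = (891.0)(2.19) / 920.2 = 2.121 rad/s.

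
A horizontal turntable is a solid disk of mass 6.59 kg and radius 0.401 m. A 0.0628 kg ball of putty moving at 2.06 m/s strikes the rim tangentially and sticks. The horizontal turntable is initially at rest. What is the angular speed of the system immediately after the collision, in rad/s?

The axle reaction passes through the axle and exerts no torque about it; angular momentum about the axle is conserved through the impact.
I_p = ½(6.59)(0.401)² = 0.5298 kg·m². Taking the sense of the ball of putty's angular momentum as positive, L_{ball} = m v R = (0.0628)(2.06)(0.401) = 0.05188 kg·m²/s.
L_i = 0 + 0.05188 = 0.05188 kg·m²/s.
After sticking, I_f = I_p + m R² = 0.5298 + (0.0628)(0.401)² = 0.5399 kg·m².
ω_f = L_i / I_f = 0.05188 / 0.5399 = 0.09608 rad/s.

|ω_f| ≈ 0.0961 rad/s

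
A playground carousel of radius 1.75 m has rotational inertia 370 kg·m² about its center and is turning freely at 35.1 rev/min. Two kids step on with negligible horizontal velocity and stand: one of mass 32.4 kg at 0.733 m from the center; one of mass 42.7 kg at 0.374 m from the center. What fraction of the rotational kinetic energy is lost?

No external torque acts about the center; L_before = L_after.
Added inertia Σmr² = (32.4)(0.733)² + (42.7)(0.374)² = 23.38 kg·m²; I_f = 370.0 + 23.38 = 393.4 kg·m².
ω_f = I_p ω_i / I_f = (370.0)(35.1) / 393.4 = 33.01 rpm.
KE_i = ½(370.0)(3.676 rad/s)² = 2499 J; KE_f = ½(393.4)(3.457)² = 2351 J.
Fraction lost = 0.05944.

fraction ≈ 0.0594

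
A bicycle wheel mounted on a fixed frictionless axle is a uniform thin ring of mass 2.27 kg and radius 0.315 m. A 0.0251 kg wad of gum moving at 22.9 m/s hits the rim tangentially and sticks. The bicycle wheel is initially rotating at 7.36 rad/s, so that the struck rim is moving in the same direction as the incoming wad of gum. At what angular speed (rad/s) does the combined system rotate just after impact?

The axle reaction passes through the axle and exerts no torque about it; angular momentum about the axle is conserved through the impact.
I_p = (2.27)(0.315)² = 0.2252 kg·m². Taking the sense of the wad of gum's angular momentum as positive, L_{wad} = m v R = (0.0251)(22.9)(0.315) = 0.1811 kg·m²/s.
L_i = +I_p ω_p + m v R = +(0.2252)(7.36) + 0.1811 = 1.839 kg·m²/s.
After sticking, I_f = I_p + m R² = 0.2252 + (0.0251)(0.315)² = 0.2277 kg·m².
ω_f = L_i / I_f = 1.839 / 0.2277 = 8.075 rad/s.

|ω_f| ≈ 8.07 rad/s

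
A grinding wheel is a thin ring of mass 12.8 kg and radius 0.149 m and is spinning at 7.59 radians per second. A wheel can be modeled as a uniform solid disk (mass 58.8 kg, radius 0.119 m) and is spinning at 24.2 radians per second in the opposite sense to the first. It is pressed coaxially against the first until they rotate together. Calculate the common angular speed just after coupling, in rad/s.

The coupling torques are internal; angular momentum about the shared axis is conserved.
Moments of inertia: I_A = (12.8)(0.149)² = 0.2842 kg·m²; I_B = ½(58.8)(0.119)² = 0.4163 kg·m².
Taking A's sense as positive: L = (0.2842)(7.59) − (0.4163)(24.2) = -7.918 kg·m²·rad/s.
Combined I = 0.2842 + 0.4163 = 0.7005 kg·m².
ω_f = L / I = -7.918 / 0.7005 = -11.30 rad/s.

|ω_f| ≈ 11.3 rad/s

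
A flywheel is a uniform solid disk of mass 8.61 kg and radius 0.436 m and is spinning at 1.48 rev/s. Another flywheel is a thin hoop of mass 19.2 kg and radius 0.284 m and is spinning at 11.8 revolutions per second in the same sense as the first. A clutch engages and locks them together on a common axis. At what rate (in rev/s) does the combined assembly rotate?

No external torque acts about the common axis, so total angular momentum is conserved.
Moments of inertia: I_A = ½(8.61)(0.436)² = 0.8184 kg·m²; I_B = (19.2)(0.284)² = 1.549 kg·m².
Taking A's sense as positive: L = (0.8184)(1.48) + (1.549)(11.8) = 19.48 kg·m²·rev/s.
Combined I = 0.8184 + 1.549 = 2.367 kg·m².
ω_f = L / I = 19.48 / 2.367 = 8.232 rev/s.

|ω_f| ≈ 8.23 rev/s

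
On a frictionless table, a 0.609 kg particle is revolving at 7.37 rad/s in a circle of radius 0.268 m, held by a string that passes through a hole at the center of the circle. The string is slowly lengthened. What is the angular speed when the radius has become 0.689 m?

No torque about the axis ⇒ m r₁² ω₁ = m r₂² ω₂.
ω₂ = ω₁ (r₁/r₂)² = (7.37)(0.268/0.689)² = 1.115 rad/s.

ω₂ ≈ 1.12 rad/s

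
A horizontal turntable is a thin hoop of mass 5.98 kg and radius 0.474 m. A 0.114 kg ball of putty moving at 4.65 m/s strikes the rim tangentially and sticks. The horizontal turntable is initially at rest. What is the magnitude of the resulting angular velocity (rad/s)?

About the axle the impulsive forces during the collision are internal, so angular momentum about that axis is conserved.
I_p = (5.98)(0.474)² = 1.344 kg·m². Taking the sense of the ball of putty's angular momentum as positive, L_{ball} = m v R = (0.114)(4.65)(0.474) = 0.2513 kg·m²/s.
L_i = 0 + 0.2513 = 0.2513 kg·m²/s.
After sticking, I_f = I_p + m R² = 1.344 + (0.114)(0.474)² = 1.369 kg·m².
ω_f = L_i / I_f = 0.2513 / 1.369 = 0.1835 rad/s.

|ω_f| ≈ 0.184 rad/s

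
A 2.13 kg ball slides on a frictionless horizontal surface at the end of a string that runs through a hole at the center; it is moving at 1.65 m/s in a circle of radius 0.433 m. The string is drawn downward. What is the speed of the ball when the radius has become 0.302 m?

The only horizontal force on the mass is along the cord (radial), so it exerts no torque about the hole and angular momentum m v r is conserved.
v₂ = v₁ r₁ / r₂ = (1.65)(0.433) / (0.302) = 2.366 m/s.

v₂ ≈ 2.37 m/s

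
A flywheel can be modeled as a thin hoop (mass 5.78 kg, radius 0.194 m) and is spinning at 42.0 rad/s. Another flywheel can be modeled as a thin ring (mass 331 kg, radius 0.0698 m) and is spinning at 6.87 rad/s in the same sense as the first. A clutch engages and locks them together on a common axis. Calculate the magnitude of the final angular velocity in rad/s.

|ω_f| ≈ 11.0 rad/s

No external torque acts about the common axis, so total angular momentum is conserved.
Moments of inertia: I_A = (5.78)(0.194)² = 0.2175 kg·m²; I_B = (331)(0.0698)² = 1.613 kg·m².
Taking A's sense as positive: L = (0.2175)(42.0) + (1.613)(6.87) = 20.22 kg·m²·rad/s.
Combined I = 0.2175 + 1.613 = 1.830 kg·m².
ω_f = L / I = 20.22 / 1.830 = 11.05 rad/s.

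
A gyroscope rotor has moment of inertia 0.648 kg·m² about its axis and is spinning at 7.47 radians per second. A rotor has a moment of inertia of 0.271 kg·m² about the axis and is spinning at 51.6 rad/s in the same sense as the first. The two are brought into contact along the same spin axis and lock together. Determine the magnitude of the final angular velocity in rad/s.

The coupling torques are internal; angular momentum about the shared axis is conserved.
Taking A's sense as positive: L = (0.6480)(7.47) + (0.2710)(51.6) = 18.82 kg·m²·rad/s.
Combined I = 0.6480 + 0.2710 = 0.9190 kg·m².
ω_f = L / I = 18.82 / 0.9190 = 20.48 rad/s.

|ω_f| ≈ 20.5 rad/s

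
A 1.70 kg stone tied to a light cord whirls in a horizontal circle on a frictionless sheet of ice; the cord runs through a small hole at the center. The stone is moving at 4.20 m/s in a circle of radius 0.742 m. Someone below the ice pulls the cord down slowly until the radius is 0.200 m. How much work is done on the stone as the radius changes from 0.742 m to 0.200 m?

W ≈ 191 J

The only horizontal force on the mass is along the cord (radial), so it exerts no torque about the hole and angular momentum m v r is conserved.
v₂ = v₁ r₁ / r₂ = (4.20)(0.742) / (0.200) = 15.58 m/s.
W = ΔKE = ½m(v₂² − v₁²) = 191.4 J.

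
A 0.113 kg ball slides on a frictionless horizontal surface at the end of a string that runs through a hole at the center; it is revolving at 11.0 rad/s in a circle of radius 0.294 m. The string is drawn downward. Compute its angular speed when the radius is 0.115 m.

ω₂ ≈ 71.9 rad/s

No torque about the axis ⇒ m r₁² ω₁ = m r₂² ω₂.
ω₂ = ω₁ (r₁/r₂)² = (11.0)(0.294/0.115)² = 71.89 rad/s.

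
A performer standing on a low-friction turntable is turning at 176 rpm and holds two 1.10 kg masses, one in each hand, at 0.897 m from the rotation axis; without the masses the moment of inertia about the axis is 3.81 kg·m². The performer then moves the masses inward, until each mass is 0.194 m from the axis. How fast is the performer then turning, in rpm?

ω₂ ≈ 252 rpm

With no external torque about the axis, L is conserved: I₁ω₁ = I₂ω₂.
I₁ = 3.81 + 2(1.10)(0.897)² = 5.580 kg·m²; I₂ = 3.81 + 2(1.10)(0.194)² = 3.893 kg·m².
ω₂ = I₁ω₁ / I₂ = (5.580)(176 rpm) / (3.893) = 252.3 rpm.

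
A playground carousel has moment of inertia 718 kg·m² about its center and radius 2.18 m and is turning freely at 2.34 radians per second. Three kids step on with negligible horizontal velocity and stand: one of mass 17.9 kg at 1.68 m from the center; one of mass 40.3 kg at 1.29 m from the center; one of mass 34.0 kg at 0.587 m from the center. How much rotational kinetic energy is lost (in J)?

No external torque acts about the center; L_before = L_after.
Added inertia Σmr² = (17.9)(1.68)² + (40.3)(1.29)² + (34.0)(0.587)² = 129.3 kg·m²; I_f = 718.0 + 129.3 = 847.3 kg·m².
ω_f = I_p ω_i / I_f = (718.0)(2.34) / 847.3 = 1.983 rad/s.
KE_i = ½(718.0)(2.340 rad/s)² = 1966 J; KE_f = ½(847.3)(1.983)² = 1666 J.

energy lost ≈ 300 J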